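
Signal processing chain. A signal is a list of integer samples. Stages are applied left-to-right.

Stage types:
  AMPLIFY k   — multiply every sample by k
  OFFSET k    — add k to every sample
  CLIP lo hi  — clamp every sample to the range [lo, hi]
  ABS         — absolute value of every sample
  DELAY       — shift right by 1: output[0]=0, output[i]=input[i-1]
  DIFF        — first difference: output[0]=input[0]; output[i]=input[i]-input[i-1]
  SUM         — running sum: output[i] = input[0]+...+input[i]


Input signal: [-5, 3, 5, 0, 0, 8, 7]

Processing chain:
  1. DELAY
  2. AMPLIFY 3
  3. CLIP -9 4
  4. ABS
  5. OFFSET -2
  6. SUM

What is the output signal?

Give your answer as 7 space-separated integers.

Answer: -2 5 7 9 7 5 7

Derivation:
Input: [-5, 3, 5, 0, 0, 8, 7]
Stage 1 (DELAY): [0, -5, 3, 5, 0, 0, 8] = [0, -5, 3, 5, 0, 0, 8] -> [0, -5, 3, 5, 0, 0, 8]
Stage 2 (AMPLIFY 3): 0*3=0, -5*3=-15, 3*3=9, 5*3=15, 0*3=0, 0*3=0, 8*3=24 -> [0, -15, 9, 15, 0, 0, 24]
Stage 3 (CLIP -9 4): clip(0,-9,4)=0, clip(-15,-9,4)=-9, clip(9,-9,4)=4, clip(15,-9,4)=4, clip(0,-9,4)=0, clip(0,-9,4)=0, clip(24,-9,4)=4 -> [0, -9, 4, 4, 0, 0, 4]
Stage 4 (ABS): |0|=0, |-9|=9, |4|=4, |4|=4, |0|=0, |0|=0, |4|=4 -> [0, 9, 4, 4, 0, 0, 4]
Stage 5 (OFFSET -2): 0+-2=-2, 9+-2=7, 4+-2=2, 4+-2=2, 0+-2=-2, 0+-2=-2, 4+-2=2 -> [-2, 7, 2, 2, -2, -2, 2]
Stage 6 (SUM): sum[0..0]=-2, sum[0..1]=5, sum[0..2]=7, sum[0..3]=9, sum[0..4]=7, sum[0..5]=5, sum[0..6]=7 -> [-2, 5, 7, 9, 7, 5, 7]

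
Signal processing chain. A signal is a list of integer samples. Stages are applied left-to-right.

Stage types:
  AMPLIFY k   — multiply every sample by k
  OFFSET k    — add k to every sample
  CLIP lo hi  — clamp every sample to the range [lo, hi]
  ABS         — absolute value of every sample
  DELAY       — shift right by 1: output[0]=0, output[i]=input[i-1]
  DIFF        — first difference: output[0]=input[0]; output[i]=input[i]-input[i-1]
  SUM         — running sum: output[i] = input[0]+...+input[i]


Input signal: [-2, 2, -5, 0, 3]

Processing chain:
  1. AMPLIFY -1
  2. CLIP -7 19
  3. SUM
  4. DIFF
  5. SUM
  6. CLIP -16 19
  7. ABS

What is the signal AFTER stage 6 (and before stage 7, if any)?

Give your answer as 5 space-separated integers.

Answer: 2 0 5 5 2

Derivation:
Input: [-2, 2, -5, 0, 3]
Stage 1 (AMPLIFY -1): -2*-1=2, 2*-1=-2, -5*-1=5, 0*-1=0, 3*-1=-3 -> [2, -2, 5, 0, -3]
Stage 2 (CLIP -7 19): clip(2,-7,19)=2, clip(-2,-7,19)=-2, clip(5,-7,19)=5, clip(0,-7,19)=0, clip(-3,-7,19)=-3 -> [2, -2, 5, 0, -3]
Stage 3 (SUM): sum[0..0]=2, sum[0..1]=0, sum[0..2]=5, sum[0..3]=5, sum[0..4]=2 -> [2, 0, 5, 5, 2]
Stage 4 (DIFF): s[0]=2, 0-2=-2, 5-0=5, 5-5=0, 2-5=-3 -> [2, -2, 5, 0, -3]
Stage 5 (SUM): sum[0..0]=2, sum[0..1]=0, sum[0..2]=5, sum[0..3]=5, sum[0..4]=2 -> [2, 0, 5, 5, 2]
Stage 6 (CLIP -16 19): clip(2,-16,19)=2, clip(0,-16,19)=0, clip(5,-16,19)=5, clip(5,-16,19)=5, clip(2,-16,19)=2 -> [2, 0, 5, 5, 2]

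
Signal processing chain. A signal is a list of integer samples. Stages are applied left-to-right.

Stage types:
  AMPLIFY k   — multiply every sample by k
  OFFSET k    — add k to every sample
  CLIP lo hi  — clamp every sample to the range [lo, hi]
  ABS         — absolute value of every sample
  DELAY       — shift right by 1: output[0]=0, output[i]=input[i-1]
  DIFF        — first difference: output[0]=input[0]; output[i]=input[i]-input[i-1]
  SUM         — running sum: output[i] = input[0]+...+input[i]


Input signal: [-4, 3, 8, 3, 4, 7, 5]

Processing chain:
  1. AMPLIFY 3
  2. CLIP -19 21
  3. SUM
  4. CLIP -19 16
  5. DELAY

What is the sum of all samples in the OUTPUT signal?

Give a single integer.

Input: [-4, 3, 8, 3, 4, 7, 5]
Stage 1 (AMPLIFY 3): -4*3=-12, 3*3=9, 8*3=24, 3*3=9, 4*3=12, 7*3=21, 5*3=15 -> [-12, 9, 24, 9, 12, 21, 15]
Stage 2 (CLIP -19 21): clip(-12,-19,21)=-12, clip(9,-19,21)=9, clip(24,-19,21)=21, clip(9,-19,21)=9, clip(12,-19,21)=12, clip(21,-19,21)=21, clip(15,-19,21)=15 -> [-12, 9, 21, 9, 12, 21, 15]
Stage 3 (SUM): sum[0..0]=-12, sum[0..1]=-3, sum[0..2]=18, sum[0..3]=27, sum[0..4]=39, sum[0..5]=60, sum[0..6]=75 -> [-12, -3, 18, 27, 39, 60, 75]
Stage 4 (CLIP -19 16): clip(-12,-19,16)=-12, clip(-3,-19,16)=-3, clip(18,-19,16)=16, clip(27,-19,16)=16, clip(39,-19,16)=16, clip(60,-19,16)=16, clip(75,-19,16)=16 -> [-12, -3, 16, 16, 16, 16, 16]
Stage 5 (DELAY): [0, -12, -3, 16, 16, 16, 16] = [0, -12, -3, 16, 16, 16, 16] -> [0, -12, -3, 16, 16, 16, 16]
Output sum: 49

Answer: 49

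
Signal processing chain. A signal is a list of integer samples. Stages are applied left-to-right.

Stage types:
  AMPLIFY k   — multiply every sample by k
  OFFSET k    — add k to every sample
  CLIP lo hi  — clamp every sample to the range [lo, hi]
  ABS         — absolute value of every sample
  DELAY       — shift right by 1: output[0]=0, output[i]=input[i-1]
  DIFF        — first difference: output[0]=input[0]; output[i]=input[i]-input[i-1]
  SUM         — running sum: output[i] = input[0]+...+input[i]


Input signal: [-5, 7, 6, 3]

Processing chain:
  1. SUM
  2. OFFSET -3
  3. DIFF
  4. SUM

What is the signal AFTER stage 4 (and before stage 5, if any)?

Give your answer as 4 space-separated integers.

Answer: -8 -1 5 8

Derivation:
Input: [-5, 7, 6, 3]
Stage 1 (SUM): sum[0..0]=-5, sum[0..1]=2, sum[0..2]=8, sum[0..3]=11 -> [-5, 2, 8, 11]
Stage 2 (OFFSET -3): -5+-3=-8, 2+-3=-1, 8+-3=5, 11+-3=8 -> [-8, -1, 5, 8]
Stage 3 (DIFF): s[0]=-8, -1--8=7, 5--1=6, 8-5=3 -> [-8, 7, 6, 3]
Stage 4 (SUM): sum[0..0]=-8, sum[0..1]=-1, sum[0..2]=5, sum[0..3]=8 -> [-8, -1, 5, 8]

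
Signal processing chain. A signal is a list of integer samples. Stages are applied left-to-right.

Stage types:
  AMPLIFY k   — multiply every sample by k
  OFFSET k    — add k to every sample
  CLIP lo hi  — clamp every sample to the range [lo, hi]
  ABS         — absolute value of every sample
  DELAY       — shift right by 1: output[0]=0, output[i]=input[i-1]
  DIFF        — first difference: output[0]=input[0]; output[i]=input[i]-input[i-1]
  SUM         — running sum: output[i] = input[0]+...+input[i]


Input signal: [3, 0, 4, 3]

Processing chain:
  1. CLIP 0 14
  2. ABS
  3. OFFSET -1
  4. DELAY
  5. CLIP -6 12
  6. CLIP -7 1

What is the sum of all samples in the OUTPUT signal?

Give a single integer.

Answer: 1

Derivation:
Input: [3, 0, 4, 3]
Stage 1 (CLIP 0 14): clip(3,0,14)=3, clip(0,0,14)=0, clip(4,0,14)=4, clip(3,0,14)=3 -> [3, 0, 4, 3]
Stage 2 (ABS): |3|=3, |0|=0, |4|=4, |3|=3 -> [3, 0, 4, 3]
Stage 3 (OFFSET -1): 3+-1=2, 0+-1=-1, 4+-1=3, 3+-1=2 -> [2, -1, 3, 2]
Stage 4 (DELAY): [0, 2, -1, 3] = [0, 2, -1, 3] -> [0, 2, -1, 3]
Stage 5 (CLIP -6 12): clip(0,-6,12)=0, clip(2,-6,12)=2, clip(-1,-6,12)=-1, clip(3,-6,12)=3 -> [0, 2, -1, 3]
Stage 6 (CLIP -7 1): clip(0,-7,1)=0, clip(2,-7,1)=1, clip(-1,-7,1)=-1, clip(3,-7,1)=1 -> [0, 1, -1, 1]
Output sum: 1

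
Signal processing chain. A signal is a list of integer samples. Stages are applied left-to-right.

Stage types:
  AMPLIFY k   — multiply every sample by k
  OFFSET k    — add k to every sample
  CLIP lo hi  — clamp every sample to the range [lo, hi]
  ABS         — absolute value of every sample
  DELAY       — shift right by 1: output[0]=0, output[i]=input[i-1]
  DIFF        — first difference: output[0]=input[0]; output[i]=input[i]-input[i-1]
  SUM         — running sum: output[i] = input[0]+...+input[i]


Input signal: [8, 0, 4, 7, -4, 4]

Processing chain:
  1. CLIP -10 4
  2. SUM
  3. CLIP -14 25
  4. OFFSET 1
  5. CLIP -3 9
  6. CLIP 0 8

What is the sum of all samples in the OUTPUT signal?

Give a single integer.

Answer: 42

Derivation:
Input: [8, 0, 4, 7, -4, 4]
Stage 1 (CLIP -10 4): clip(8,-10,4)=4, clip(0,-10,4)=0, clip(4,-10,4)=4, clip(7,-10,4)=4, clip(-4,-10,4)=-4, clip(4,-10,4)=4 -> [4, 0, 4, 4, -4, 4]
Stage 2 (SUM): sum[0..0]=4, sum[0..1]=4, sum[0..2]=8, sum[0..3]=12, sum[0..4]=8, sum[0..5]=12 -> [4, 4, 8, 12, 8, 12]
Stage 3 (CLIP -14 25): clip(4,-14,25)=4, clip(4,-14,25)=4, clip(8,-14,25)=8, clip(12,-14,25)=12, clip(8,-14,25)=8, clip(12,-14,25)=12 -> [4, 4, 8, 12, 8, 12]
Stage 4 (OFFSET 1): 4+1=5, 4+1=5, 8+1=9, 12+1=13, 8+1=9, 12+1=13 -> [5, 5, 9, 13, 9, 13]
Stage 5 (CLIP -3 9): clip(5,-3,9)=5, clip(5,-3,9)=5, clip(9,-3,9)=9, clip(13,-3,9)=9, clip(9,-3,9)=9, clip(13,-3,9)=9 -> [5, 5, 9, 9, 9, 9]
Stage 6 (CLIP 0 8): clip(5,0,8)=5, clip(5,0,8)=5, clip(9,0,8)=8, clip(9,0,8)=8, clip(9,0,8)=8, clip(9,0,8)=8 -> [5, 5, 8, 8, 8, 8]
Output sum: 42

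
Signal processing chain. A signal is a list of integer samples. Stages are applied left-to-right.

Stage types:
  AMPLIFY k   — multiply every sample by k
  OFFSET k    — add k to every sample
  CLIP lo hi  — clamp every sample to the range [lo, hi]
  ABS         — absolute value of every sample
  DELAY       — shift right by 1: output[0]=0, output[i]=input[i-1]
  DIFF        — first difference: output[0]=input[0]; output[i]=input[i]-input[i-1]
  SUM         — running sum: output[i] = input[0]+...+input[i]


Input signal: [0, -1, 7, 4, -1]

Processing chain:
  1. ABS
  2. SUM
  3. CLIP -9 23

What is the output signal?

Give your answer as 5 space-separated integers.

Answer: 0 1 8 12 13

Derivation:
Input: [0, -1, 7, 4, -1]
Stage 1 (ABS): |0|=0, |-1|=1, |7|=7, |4|=4, |-1|=1 -> [0, 1, 7, 4, 1]
Stage 2 (SUM): sum[0..0]=0, sum[0..1]=1, sum[0..2]=8, sum[0..3]=12, sum[0..4]=13 -> [0, 1, 8, 12, 13]
Stage 3 (CLIP -9 23): clip(0,-9,23)=0, clip(1,-9,23)=1, clip(8,-9,23)=8, clip(12,-9,23)=12, clip(13,-9,23)=13 -> [0, 1, 8, 12, 13]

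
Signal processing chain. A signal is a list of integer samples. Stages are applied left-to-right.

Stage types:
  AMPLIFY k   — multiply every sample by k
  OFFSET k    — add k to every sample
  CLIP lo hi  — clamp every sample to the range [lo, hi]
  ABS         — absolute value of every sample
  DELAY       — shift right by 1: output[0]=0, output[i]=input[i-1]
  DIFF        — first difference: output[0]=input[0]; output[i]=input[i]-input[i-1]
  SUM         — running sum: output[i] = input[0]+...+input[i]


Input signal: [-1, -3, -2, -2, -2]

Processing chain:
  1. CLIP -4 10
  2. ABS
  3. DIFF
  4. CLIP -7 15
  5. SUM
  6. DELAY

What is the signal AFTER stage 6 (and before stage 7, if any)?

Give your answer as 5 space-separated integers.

Answer: 0 1 3 2 2

Derivation:
Input: [-1, -3, -2, -2, -2]
Stage 1 (CLIP -4 10): clip(-1,-4,10)=-1, clip(-3,-4,10)=-3, clip(-2,-4,10)=-2, clip(-2,-4,10)=-2, clip(-2,-4,10)=-2 -> [-1, -3, -2, -2, -2]
Stage 2 (ABS): |-1|=1, |-3|=3, |-2|=2, |-2|=2, |-2|=2 -> [1, 3, 2, 2, 2]
Stage 3 (DIFF): s[0]=1, 3-1=2, 2-3=-1, 2-2=0, 2-2=0 -> [1, 2, -1, 0, 0]
Stage 4 (CLIP -7 15): clip(1,-7,15)=1, clip(2,-7,15)=2, clip(-1,-7,15)=-1, clip(0,-7,15)=0, clip(0,-7,15)=0 -> [1, 2, -1, 0, 0]
Stage 5 (SUM): sum[0..0]=1, sum[0..1]=3, sum[0..2]=2, sum[0..3]=2, sum[0..4]=2 -> [1, 3, 2, 2, 2]
Stage 6 (DELAY): [0, 1, 3, 2, 2] = [0, 1, 3, 2, 2] -> [0, 1, 3, 2, 2]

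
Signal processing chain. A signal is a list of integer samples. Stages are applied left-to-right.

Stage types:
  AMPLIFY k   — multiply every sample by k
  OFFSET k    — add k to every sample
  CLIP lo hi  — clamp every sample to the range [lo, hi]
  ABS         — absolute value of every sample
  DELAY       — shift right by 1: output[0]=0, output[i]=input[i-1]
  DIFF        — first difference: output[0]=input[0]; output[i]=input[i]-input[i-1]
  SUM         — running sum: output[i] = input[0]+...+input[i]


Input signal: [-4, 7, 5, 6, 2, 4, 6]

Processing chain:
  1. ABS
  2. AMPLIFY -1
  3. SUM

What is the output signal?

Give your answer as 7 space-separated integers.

Input: [-4, 7, 5, 6, 2, 4, 6]
Stage 1 (ABS): |-4|=4, |7|=7, |5|=5, |6|=6, |2|=2, |4|=4, |6|=6 -> [4, 7, 5, 6, 2, 4, 6]
Stage 2 (AMPLIFY -1): 4*-1=-4, 7*-1=-7, 5*-1=-5, 6*-1=-6, 2*-1=-2, 4*-1=-4, 6*-1=-6 -> [-4, -7, -5, -6, -2, -4, -6]
Stage 3 (SUM): sum[0..0]=-4, sum[0..1]=-11, sum[0..2]=-16, sum[0..3]=-22, sum[0..4]=-24, sum[0..5]=-28, sum[0..6]=-34 -> [-4, -11, -16, -22, -24, -28, -34]

Answer: -4 -11 -16 -22 -24 -28 -34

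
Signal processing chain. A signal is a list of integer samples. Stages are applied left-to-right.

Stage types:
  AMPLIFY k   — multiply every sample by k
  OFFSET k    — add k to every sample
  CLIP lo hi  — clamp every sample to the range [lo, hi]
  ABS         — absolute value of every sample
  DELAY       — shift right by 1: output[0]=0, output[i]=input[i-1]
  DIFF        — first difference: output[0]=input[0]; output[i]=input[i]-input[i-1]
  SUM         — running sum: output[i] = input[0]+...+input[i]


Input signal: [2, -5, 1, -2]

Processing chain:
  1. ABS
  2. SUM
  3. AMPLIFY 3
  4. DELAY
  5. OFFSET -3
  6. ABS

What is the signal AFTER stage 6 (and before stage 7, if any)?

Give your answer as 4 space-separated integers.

Answer: 3 3 18 21

Derivation:
Input: [2, -5, 1, -2]
Stage 1 (ABS): |2|=2, |-5|=5, |1|=1, |-2|=2 -> [2, 5, 1, 2]
Stage 2 (SUM): sum[0..0]=2, sum[0..1]=7, sum[0..2]=8, sum[0..3]=10 -> [2, 7, 8, 10]
Stage 3 (AMPLIFY 3): 2*3=6, 7*3=21, 8*3=24, 10*3=30 -> [6, 21, 24, 30]
Stage 4 (DELAY): [0, 6, 21, 24] = [0, 6, 21, 24] -> [0, 6, 21, 24]
Stage 5 (OFFSET -3): 0+-3=-3, 6+-3=3, 21+-3=18, 24+-3=21 -> [-3, 3, 18, 21]
Stage 6 (ABS): |-3|=3, |3|=3, |18|=18, |21|=21 -> [3, 3, 18, 21]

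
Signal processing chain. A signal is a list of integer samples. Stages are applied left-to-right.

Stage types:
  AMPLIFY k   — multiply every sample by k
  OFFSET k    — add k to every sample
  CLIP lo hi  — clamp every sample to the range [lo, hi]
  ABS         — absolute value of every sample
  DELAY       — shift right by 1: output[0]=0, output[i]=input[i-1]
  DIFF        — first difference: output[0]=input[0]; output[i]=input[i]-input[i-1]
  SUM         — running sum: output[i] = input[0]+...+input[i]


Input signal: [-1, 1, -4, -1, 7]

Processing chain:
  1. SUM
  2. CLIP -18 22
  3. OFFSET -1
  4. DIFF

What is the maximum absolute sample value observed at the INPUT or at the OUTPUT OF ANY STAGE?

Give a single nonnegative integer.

Input: [-1, 1, -4, -1, 7] (max |s|=7)
Stage 1 (SUM): sum[0..0]=-1, sum[0..1]=0, sum[0..2]=-4, sum[0..3]=-5, sum[0..4]=2 -> [-1, 0, -4, -5, 2] (max |s|=5)
Stage 2 (CLIP -18 22): clip(-1,-18,22)=-1, clip(0,-18,22)=0, clip(-4,-18,22)=-4, clip(-5,-18,22)=-5, clip(2,-18,22)=2 -> [-1, 0, -4, -5, 2] (max |s|=5)
Stage 3 (OFFSET -1): -1+-1=-2, 0+-1=-1, -4+-1=-5, -5+-1=-6, 2+-1=1 -> [-2, -1, -5, -6, 1] (max |s|=6)
Stage 4 (DIFF): s[0]=-2, -1--2=1, -5--1=-4, -6--5=-1, 1--6=7 -> [-2, 1, -4, -1, 7] (max |s|=7)
Overall max amplitude: 7

Answer: 7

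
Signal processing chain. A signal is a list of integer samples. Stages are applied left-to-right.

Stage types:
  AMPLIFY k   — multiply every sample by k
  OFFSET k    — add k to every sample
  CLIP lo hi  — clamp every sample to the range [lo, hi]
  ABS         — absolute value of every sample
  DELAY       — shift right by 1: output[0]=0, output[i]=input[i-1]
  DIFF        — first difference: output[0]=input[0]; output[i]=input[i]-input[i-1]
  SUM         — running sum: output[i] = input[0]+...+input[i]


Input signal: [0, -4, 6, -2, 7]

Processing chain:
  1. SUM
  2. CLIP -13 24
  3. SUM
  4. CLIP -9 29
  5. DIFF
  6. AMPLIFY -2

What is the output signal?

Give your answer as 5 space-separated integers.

Answer: 0 8 -4 0 -14

Derivation:
Input: [0, -4, 6, -2, 7]
Stage 1 (SUM): sum[0..0]=0, sum[0..1]=-4, sum[0..2]=2, sum[0..3]=0, sum[0..4]=7 -> [0, -4, 2, 0, 7]
Stage 2 (CLIP -13 24): clip(0,-13,24)=0, clip(-4,-13,24)=-4, clip(2,-13,24)=2, clip(0,-13,24)=0, clip(7,-13,24)=7 -> [0, -4, 2, 0, 7]
Stage 3 (SUM): sum[0..0]=0, sum[0..1]=-4, sum[0..2]=-2, sum[0..3]=-2, sum[0..4]=5 -> [0, -4, -2, -2, 5]
Stage 4 (CLIP -9 29): clip(0,-9,29)=0, clip(-4,-9,29)=-4, clip(-2,-9,29)=-2, clip(-2,-9,29)=-2, clip(5,-9,29)=5 -> [0, -4, -2, -2, 5]
Stage 5 (DIFF): s[0]=0, -4-0=-4, -2--4=2, -2--2=0, 5--2=7 -> [0, -4, 2, 0, 7]
Stage 6 (AMPLIFY -2): 0*-2=0, -4*-2=8, 2*-2=-4, 0*-2=0, 7*-2=-14 -> [0, 8, -4, 0, -14]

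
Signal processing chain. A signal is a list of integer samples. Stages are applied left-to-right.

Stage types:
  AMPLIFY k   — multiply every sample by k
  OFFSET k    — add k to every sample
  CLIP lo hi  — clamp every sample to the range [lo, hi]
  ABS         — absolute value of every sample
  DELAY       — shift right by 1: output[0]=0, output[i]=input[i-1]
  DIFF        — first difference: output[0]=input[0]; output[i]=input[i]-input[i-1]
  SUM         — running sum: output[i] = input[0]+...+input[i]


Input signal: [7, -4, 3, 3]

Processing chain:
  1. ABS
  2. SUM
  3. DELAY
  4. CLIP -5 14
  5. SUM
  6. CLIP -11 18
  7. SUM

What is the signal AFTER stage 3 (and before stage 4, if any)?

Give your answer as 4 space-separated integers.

Input: [7, -4, 3, 3]
Stage 1 (ABS): |7|=7, |-4|=4, |3|=3, |3|=3 -> [7, 4, 3, 3]
Stage 2 (SUM): sum[0..0]=7, sum[0..1]=11, sum[0..2]=14, sum[0..3]=17 -> [7, 11, 14, 17]
Stage 3 (DELAY): [0, 7, 11, 14] = [0, 7, 11, 14] -> [0, 7, 11, 14]

Answer: 0 7 11 14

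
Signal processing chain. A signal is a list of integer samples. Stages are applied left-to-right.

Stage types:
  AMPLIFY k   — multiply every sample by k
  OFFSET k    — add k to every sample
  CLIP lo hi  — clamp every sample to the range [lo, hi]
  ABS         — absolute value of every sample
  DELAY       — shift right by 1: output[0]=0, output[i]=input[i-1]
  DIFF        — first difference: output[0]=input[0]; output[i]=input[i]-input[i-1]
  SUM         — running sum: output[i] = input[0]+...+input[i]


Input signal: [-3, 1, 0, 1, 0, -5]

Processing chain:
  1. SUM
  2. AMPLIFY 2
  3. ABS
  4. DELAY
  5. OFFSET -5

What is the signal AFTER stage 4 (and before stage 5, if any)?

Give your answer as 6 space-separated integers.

Input: [-3, 1, 0, 1, 0, -5]
Stage 1 (SUM): sum[0..0]=-3, sum[0..1]=-2, sum[0..2]=-2, sum[0..3]=-1, sum[0..4]=-1, sum[0..5]=-6 -> [-3, -2, -2, -1, -1, -6]
Stage 2 (AMPLIFY 2): -3*2=-6, -2*2=-4, -2*2=-4, -1*2=-2, -1*2=-2, -6*2=-12 -> [-6, -4, -4, -2, -2, -12]
Stage 3 (ABS): |-6|=6, |-4|=4, |-4|=4, |-2|=2, |-2|=2, |-12|=12 -> [6, 4, 4, 2, 2, 12]
Stage 4 (DELAY): [0, 6, 4, 4, 2, 2] = [0, 6, 4, 4, 2, 2] -> [0, 6, 4, 4, 2, 2]

Answer: 0 6 4 4 2 2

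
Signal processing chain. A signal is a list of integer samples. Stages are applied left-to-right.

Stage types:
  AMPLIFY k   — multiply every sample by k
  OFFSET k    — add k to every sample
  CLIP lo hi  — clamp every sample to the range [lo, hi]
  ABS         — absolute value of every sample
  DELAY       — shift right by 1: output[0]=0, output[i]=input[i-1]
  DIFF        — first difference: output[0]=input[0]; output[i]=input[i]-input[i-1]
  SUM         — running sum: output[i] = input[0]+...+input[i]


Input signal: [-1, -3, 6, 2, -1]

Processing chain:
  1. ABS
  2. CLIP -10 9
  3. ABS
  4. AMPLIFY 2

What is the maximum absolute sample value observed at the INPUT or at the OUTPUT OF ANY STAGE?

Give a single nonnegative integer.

Input: [-1, -3, 6, 2, -1] (max |s|=6)
Stage 1 (ABS): |-1|=1, |-3|=3, |6|=6, |2|=2, |-1|=1 -> [1, 3, 6, 2, 1] (max |s|=6)
Stage 2 (CLIP -10 9): clip(1,-10,9)=1, clip(3,-10,9)=3, clip(6,-10,9)=6, clip(2,-10,9)=2, clip(1,-10,9)=1 -> [1, 3, 6, 2, 1] (max |s|=6)
Stage 3 (ABS): |1|=1, |3|=3, |6|=6, |2|=2, |1|=1 -> [1, 3, 6, 2, 1] (max |s|=6)
Stage 4 (AMPLIFY 2): 1*2=2, 3*2=6, 6*2=12, 2*2=4, 1*2=2 -> [2, 6, 12, 4, 2] (max |s|=12)
Overall max amplitude: 12

Answer: 12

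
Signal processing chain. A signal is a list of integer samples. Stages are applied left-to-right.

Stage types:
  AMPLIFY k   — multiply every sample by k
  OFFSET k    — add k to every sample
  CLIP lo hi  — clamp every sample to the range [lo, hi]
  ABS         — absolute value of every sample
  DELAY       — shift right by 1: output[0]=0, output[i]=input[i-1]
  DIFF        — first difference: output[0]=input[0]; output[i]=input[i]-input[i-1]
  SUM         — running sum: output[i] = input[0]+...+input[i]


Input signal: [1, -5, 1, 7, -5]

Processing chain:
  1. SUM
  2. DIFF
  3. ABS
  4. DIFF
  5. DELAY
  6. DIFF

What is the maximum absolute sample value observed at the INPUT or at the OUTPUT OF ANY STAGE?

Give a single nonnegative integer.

Input: [1, -5, 1, 7, -5] (max |s|=7)
Stage 1 (SUM): sum[0..0]=1, sum[0..1]=-4, sum[0..2]=-3, sum[0..3]=4, sum[0..4]=-1 -> [1, -4, -3, 4, -1] (max |s|=4)
Stage 2 (DIFF): s[0]=1, -4-1=-5, -3--4=1, 4--3=7, -1-4=-5 -> [1, -5, 1, 7, -5] (max |s|=7)
Stage 3 (ABS): |1|=1, |-5|=5, |1|=1, |7|=7, |-5|=5 -> [1, 5, 1, 7, 5] (max |s|=7)
Stage 4 (DIFF): s[0]=1, 5-1=4, 1-5=-4, 7-1=6, 5-7=-2 -> [1, 4, -4, 6, -2] (max |s|=6)
Stage 5 (DELAY): [0, 1, 4, -4, 6] = [0, 1, 4, -4, 6] -> [0, 1, 4, -4, 6] (max |s|=6)
Stage 6 (DIFF): s[0]=0, 1-0=1, 4-1=3, -4-4=-8, 6--4=10 -> [0, 1, 3, -8, 10] (max |s|=10)
Overall max amplitude: 10

Answer: 10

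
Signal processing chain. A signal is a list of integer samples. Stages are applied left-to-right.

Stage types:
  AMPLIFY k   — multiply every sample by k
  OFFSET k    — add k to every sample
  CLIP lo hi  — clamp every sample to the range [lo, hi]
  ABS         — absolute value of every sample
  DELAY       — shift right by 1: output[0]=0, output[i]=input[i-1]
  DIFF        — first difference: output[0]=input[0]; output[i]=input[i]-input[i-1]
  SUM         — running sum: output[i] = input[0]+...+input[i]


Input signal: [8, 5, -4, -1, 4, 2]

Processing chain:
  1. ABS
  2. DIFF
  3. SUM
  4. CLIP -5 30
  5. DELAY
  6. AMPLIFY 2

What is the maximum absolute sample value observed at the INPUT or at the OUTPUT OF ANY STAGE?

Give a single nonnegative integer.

Answer: 16

Derivation:
Input: [8, 5, -4, -1, 4, 2] (max |s|=8)
Stage 1 (ABS): |8|=8, |5|=5, |-4|=4, |-1|=1, |4|=4, |2|=2 -> [8, 5, 4, 1, 4, 2] (max |s|=8)
Stage 2 (DIFF): s[0]=8, 5-8=-3, 4-5=-1, 1-4=-3, 4-1=3, 2-4=-2 -> [8, -3, -1, -3, 3, -2] (max |s|=8)
Stage 3 (SUM): sum[0..0]=8, sum[0..1]=5, sum[0..2]=4, sum[0..3]=1, sum[0..4]=4, sum[0..5]=2 -> [8, 5, 4, 1, 4, 2] (max |s|=8)
Stage 4 (CLIP -5 30): clip(8,-5,30)=8, clip(5,-5,30)=5, clip(4,-5,30)=4, clip(1,-5,30)=1, clip(4,-5,30)=4, clip(2,-5,30)=2 -> [8, 5, 4, 1, 4, 2] (max |s|=8)
Stage 5 (DELAY): [0, 8, 5, 4, 1, 4] = [0, 8, 5, 4, 1, 4] -> [0, 8, 5, 4, 1, 4] (max |s|=8)
Stage 6 (AMPLIFY 2): 0*2=0, 8*2=16, 5*2=10, 4*2=8, 1*2=2, 4*2=8 -> [0, 16, 10, 8, 2, 8] (max |s|=16)
Overall max amplitude: 16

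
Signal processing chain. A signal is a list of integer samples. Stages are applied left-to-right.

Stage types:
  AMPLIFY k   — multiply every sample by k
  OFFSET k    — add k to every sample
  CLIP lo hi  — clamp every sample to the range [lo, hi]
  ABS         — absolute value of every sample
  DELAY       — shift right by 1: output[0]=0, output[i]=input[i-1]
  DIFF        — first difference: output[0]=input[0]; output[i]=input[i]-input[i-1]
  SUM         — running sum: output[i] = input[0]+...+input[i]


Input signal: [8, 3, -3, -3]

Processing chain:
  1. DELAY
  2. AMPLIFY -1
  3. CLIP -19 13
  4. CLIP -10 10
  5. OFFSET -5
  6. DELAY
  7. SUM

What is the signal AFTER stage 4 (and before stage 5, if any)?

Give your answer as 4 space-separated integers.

Input: [8, 3, -3, -3]
Stage 1 (DELAY): [0, 8, 3, -3] = [0, 8, 3, -3] -> [0, 8, 3, -3]
Stage 2 (AMPLIFY -1): 0*-1=0, 8*-1=-8, 3*-1=-3, -3*-1=3 -> [0, -8, -3, 3]
Stage 3 (CLIP -19 13): clip(0,-19,13)=0, clip(-8,-19,13)=-8, clip(-3,-19,13)=-3, clip(3,-19,13)=3 -> [0, -8, -3, 3]
Stage 4 (CLIP -10 10): clip(0,-10,10)=0, clip(-8,-10,10)=-8, clip(-3,-10,10)=-3, clip(3,-10,10)=3 -> [0, -8, -3, 3]

Answer: 0 -8 -3 3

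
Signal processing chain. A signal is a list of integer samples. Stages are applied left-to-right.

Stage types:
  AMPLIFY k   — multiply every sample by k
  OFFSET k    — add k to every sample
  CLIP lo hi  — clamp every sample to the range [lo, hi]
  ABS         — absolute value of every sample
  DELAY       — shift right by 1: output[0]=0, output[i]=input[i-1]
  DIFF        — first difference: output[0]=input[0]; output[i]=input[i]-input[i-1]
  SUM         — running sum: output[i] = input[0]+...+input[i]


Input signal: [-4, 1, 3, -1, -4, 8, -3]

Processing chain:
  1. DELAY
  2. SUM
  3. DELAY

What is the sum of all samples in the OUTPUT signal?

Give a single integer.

Answer: -13

Derivation:
Input: [-4, 1, 3, -1, -4, 8, -3]
Stage 1 (DELAY): [0, -4, 1, 3, -1, -4, 8] = [0, -4, 1, 3, -1, -4, 8] -> [0, -4, 1, 3, -1, -4, 8]
Stage 2 (SUM): sum[0..0]=0, sum[0..1]=-4, sum[0..2]=-3, sum[0..3]=0, sum[0..4]=-1, sum[0..5]=-5, sum[0..6]=3 -> [0, -4, -3, 0, -1, -5, 3]
Stage 3 (DELAY): [0, 0, -4, -3, 0, -1, -5] = [0, 0, -4, -3, 0, -1, -5] -> [0, 0, -4, -3, 0, -1, -5]
Output sum: -13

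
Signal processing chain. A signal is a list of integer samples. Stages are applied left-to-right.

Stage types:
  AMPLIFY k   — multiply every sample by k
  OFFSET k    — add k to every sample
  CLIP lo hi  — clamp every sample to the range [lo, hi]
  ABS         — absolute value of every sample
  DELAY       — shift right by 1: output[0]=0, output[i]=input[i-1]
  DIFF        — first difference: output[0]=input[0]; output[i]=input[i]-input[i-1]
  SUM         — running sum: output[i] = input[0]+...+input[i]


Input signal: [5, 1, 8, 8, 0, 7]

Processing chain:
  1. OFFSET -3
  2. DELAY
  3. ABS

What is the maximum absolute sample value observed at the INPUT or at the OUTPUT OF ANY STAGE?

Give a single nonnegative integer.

Input: [5, 1, 8, 8, 0, 7] (max |s|=8)
Stage 1 (OFFSET -3): 5+-3=2, 1+-3=-2, 8+-3=5, 8+-3=5, 0+-3=-3, 7+-3=4 -> [2, -2, 5, 5, -3, 4] (max |s|=5)
Stage 2 (DELAY): [0, 2, -2, 5, 5, -3] = [0, 2, -2, 5, 5, -3] -> [0, 2, -2, 5, 5, -3] (max |s|=5)
Stage 3 (ABS): |0|=0, |2|=2, |-2|=2, |5|=5, |5|=5, |-3|=3 -> [0, 2, 2, 5, 5, 3] (max |s|=5)
Overall max amplitude: 8

Answer: 8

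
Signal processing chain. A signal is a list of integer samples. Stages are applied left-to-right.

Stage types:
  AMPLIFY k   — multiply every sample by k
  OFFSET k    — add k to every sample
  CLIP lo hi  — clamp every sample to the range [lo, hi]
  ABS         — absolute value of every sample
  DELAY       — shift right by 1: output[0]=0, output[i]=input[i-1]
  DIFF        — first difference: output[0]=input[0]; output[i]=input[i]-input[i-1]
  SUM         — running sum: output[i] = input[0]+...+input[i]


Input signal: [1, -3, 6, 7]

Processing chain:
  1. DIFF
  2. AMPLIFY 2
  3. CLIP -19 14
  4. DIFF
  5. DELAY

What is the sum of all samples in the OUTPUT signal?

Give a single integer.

Input: [1, -3, 6, 7]
Stage 1 (DIFF): s[0]=1, -3-1=-4, 6--3=9, 7-6=1 -> [1, -4, 9, 1]
Stage 2 (AMPLIFY 2): 1*2=2, -4*2=-8, 9*2=18, 1*2=2 -> [2, -8, 18, 2]
Stage 3 (CLIP -19 14): clip(2,-19,14)=2, clip(-8,-19,14)=-8, clip(18,-19,14)=14, clip(2,-19,14)=2 -> [2, -8, 14, 2]
Stage 4 (DIFF): s[0]=2, -8-2=-10, 14--8=22, 2-14=-12 -> [2, -10, 22, -12]
Stage 5 (DELAY): [0, 2, -10, 22] = [0, 2, -10, 22] -> [0, 2, -10, 22]
Output sum: 14

Answer: 14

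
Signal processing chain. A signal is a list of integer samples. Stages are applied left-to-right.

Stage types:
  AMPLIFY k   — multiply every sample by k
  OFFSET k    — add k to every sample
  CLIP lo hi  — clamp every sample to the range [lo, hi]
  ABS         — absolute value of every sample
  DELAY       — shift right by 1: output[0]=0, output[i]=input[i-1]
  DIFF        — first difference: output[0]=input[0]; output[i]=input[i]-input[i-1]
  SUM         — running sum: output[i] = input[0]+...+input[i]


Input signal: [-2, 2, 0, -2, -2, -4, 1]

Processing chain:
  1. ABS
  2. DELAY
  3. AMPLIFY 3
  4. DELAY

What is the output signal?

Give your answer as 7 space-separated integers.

Input: [-2, 2, 0, -2, -2, -4, 1]
Stage 1 (ABS): |-2|=2, |2|=2, |0|=0, |-2|=2, |-2|=2, |-4|=4, |1|=1 -> [2, 2, 0, 2, 2, 4, 1]
Stage 2 (DELAY): [0, 2, 2, 0, 2, 2, 4] = [0, 2, 2, 0, 2, 2, 4] -> [0, 2, 2, 0, 2, 2, 4]
Stage 3 (AMPLIFY 3): 0*3=0, 2*3=6, 2*3=6, 0*3=0, 2*3=6, 2*3=6, 4*3=12 -> [0, 6, 6, 0, 6, 6, 12]
Stage 4 (DELAY): [0, 0, 6, 6, 0, 6, 6] = [0, 0, 6, 6, 0, 6, 6] -> [0, 0, 6, 6, 0, 6, 6]

Answer: 0 0 6 6 0 6 6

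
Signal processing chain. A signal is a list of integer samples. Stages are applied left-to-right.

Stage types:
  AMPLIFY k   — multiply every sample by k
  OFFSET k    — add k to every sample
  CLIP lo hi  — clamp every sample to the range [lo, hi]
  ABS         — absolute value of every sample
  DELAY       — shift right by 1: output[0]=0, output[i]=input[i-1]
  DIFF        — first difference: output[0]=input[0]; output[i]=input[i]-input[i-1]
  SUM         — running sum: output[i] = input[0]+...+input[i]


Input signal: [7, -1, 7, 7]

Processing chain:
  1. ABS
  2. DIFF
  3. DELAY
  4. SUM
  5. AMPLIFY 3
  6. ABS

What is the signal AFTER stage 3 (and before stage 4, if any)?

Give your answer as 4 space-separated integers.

Input: [7, -1, 7, 7]
Stage 1 (ABS): |7|=7, |-1|=1, |7|=7, |7|=7 -> [7, 1, 7, 7]
Stage 2 (DIFF): s[0]=7, 1-7=-6, 7-1=6, 7-7=0 -> [7, -6, 6, 0]
Stage 3 (DELAY): [0, 7, -6, 6] = [0, 7, -6, 6] -> [0, 7, -6, 6]

Answer: 0 7 -6 6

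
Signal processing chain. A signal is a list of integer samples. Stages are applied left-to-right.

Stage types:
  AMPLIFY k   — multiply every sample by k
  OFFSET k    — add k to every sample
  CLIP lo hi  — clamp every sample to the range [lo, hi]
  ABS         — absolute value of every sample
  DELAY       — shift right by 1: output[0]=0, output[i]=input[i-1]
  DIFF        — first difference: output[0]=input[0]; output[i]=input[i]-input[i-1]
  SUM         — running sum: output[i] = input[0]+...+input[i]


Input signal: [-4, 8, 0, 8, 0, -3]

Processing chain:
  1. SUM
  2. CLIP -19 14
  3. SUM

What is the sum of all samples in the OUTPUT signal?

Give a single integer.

Input: [-4, 8, 0, 8, 0, -3]
Stage 1 (SUM): sum[0..0]=-4, sum[0..1]=4, sum[0..2]=4, sum[0..3]=12, sum[0..4]=12, sum[0..5]=9 -> [-4, 4, 4, 12, 12, 9]
Stage 2 (CLIP -19 14): clip(-4,-19,14)=-4, clip(4,-19,14)=4, clip(4,-19,14)=4, clip(12,-19,14)=12, clip(12,-19,14)=12, clip(9,-19,14)=9 -> [-4, 4, 4, 12, 12, 9]
Stage 3 (SUM): sum[0..0]=-4, sum[0..1]=0, sum[0..2]=4, sum[0..3]=16, sum[0..4]=28, sum[0..5]=37 -> [-4, 0, 4, 16, 28, 37]
Output sum: 81

Answer: 81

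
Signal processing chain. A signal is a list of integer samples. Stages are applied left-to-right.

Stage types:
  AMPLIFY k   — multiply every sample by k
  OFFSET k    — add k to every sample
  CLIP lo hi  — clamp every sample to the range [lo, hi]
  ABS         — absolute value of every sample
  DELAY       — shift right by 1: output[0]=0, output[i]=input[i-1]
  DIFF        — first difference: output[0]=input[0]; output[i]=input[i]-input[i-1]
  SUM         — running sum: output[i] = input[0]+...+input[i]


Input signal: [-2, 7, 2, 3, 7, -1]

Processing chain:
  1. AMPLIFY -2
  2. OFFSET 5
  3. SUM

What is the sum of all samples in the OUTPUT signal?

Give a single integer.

Input: [-2, 7, 2, 3, 7, -1]
Stage 1 (AMPLIFY -2): -2*-2=4, 7*-2=-14, 2*-2=-4, 3*-2=-6, 7*-2=-14, -1*-2=2 -> [4, -14, -4, -6, -14, 2]
Stage 2 (OFFSET 5): 4+5=9, -14+5=-9, -4+5=1, -6+5=-1, -14+5=-9, 2+5=7 -> [9, -9, 1, -1, -9, 7]
Stage 3 (SUM): sum[0..0]=9, sum[0..1]=0, sum[0..2]=1, sum[0..3]=0, sum[0..4]=-9, sum[0..5]=-2 -> [9, 0, 1, 0, -9, -2]
Output sum: -1

Answer: -1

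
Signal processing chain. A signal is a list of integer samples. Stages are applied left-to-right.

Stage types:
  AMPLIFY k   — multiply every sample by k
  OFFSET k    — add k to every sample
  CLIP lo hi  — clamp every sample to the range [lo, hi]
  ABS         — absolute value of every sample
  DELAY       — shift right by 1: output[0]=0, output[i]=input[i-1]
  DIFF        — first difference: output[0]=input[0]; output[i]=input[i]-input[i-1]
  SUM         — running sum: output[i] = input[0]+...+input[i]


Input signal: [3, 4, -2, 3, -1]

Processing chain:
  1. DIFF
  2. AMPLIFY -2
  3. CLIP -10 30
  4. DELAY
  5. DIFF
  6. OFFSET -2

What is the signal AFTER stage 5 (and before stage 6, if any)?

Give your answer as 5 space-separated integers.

Answer: 0 -6 4 14 -22

Derivation:
Input: [3, 4, -2, 3, -1]
Stage 1 (DIFF): s[0]=3, 4-3=1, -2-4=-6, 3--2=5, -1-3=-4 -> [3, 1, -6, 5, -4]
Stage 2 (AMPLIFY -2): 3*-2=-6, 1*-2=-2, -6*-2=12, 5*-2=-10, -4*-2=8 -> [-6, -2, 12, -10, 8]
Stage 3 (CLIP -10 30): clip(-6,-10,30)=-6, clip(-2,-10,30)=-2, clip(12,-10,30)=12, clip(-10,-10,30)=-10, clip(8,-10,30)=8 -> [-6, -2, 12, -10, 8]
Stage 4 (DELAY): [0, -6, -2, 12, -10] = [0, -6, -2, 12, -10] -> [0, -6, -2, 12, -10]
Stage 5 (DIFF): s[0]=0, -6-0=-6, -2--6=4, 12--2=14, -10-12=-22 -> [0, -6, 4, 14, -22]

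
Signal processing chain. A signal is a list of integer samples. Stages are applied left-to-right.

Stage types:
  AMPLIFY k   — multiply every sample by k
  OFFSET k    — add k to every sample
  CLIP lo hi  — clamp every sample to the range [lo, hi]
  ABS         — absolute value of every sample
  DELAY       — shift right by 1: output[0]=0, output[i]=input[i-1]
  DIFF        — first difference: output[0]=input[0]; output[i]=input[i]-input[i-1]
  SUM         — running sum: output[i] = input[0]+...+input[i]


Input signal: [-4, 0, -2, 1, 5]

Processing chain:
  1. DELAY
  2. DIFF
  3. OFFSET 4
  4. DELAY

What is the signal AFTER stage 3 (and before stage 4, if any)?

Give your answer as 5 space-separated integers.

Answer: 4 0 8 2 7

Derivation:
Input: [-4, 0, -2, 1, 5]
Stage 1 (DELAY): [0, -4, 0, -2, 1] = [0, -4, 0, -2, 1] -> [0, -4, 0, -2, 1]
Stage 2 (DIFF): s[0]=0, -4-0=-4, 0--4=4, -2-0=-2, 1--2=3 -> [0, -4, 4, -2, 3]
Stage 3 (OFFSET 4): 0+4=4, -4+4=0, 4+4=8, -2+4=2, 3+4=7 -> [4, 0, 8, 2, 7]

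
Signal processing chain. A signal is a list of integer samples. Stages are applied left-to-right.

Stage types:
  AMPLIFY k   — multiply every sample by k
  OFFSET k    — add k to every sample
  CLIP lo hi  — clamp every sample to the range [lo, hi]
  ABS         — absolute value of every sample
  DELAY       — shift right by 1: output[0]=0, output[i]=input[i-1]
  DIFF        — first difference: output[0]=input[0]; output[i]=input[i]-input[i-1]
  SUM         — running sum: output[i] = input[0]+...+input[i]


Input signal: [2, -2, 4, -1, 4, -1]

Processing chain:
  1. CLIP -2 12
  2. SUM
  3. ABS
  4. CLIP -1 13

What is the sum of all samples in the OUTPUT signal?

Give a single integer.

Answer: 22

Derivation:
Input: [2, -2, 4, -1, 4, -1]
Stage 1 (CLIP -2 12): clip(2,-2,12)=2, clip(-2,-2,12)=-2, clip(4,-2,12)=4, clip(-1,-2,12)=-1, clip(4,-2,12)=4, clip(-1,-2,12)=-1 -> [2, -2, 4, -1, 4, -1]
Stage 2 (SUM): sum[0..0]=2, sum[0..1]=0, sum[0..2]=4, sum[0..3]=3, sum[0..4]=7, sum[0..5]=6 -> [2, 0, 4, 3, 7, 6]
Stage 3 (ABS): |2|=2, |0|=0, |4|=4, |3|=3, |7|=7, |6|=6 -> [2, 0, 4, 3, 7, 6]
Stage 4 (CLIP -1 13): clip(2,-1,13)=2, clip(0,-1,13)=0, clip(4,-1,13)=4, clip(3,-1,13)=3, clip(7,-1,13)=7, clip(6,-1,13)=6 -> [2, 0, 4, 3, 7, 6]
Output sum: 22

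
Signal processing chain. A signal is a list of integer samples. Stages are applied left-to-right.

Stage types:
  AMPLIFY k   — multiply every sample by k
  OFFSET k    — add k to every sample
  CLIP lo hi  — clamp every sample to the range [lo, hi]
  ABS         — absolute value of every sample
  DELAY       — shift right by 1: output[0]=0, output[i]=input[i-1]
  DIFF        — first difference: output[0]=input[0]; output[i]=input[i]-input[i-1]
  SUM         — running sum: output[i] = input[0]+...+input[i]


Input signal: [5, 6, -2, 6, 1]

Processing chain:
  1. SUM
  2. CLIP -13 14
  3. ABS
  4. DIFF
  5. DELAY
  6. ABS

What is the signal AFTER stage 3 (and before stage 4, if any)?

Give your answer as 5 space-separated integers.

Input: [5, 6, -2, 6, 1]
Stage 1 (SUM): sum[0..0]=5, sum[0..1]=11, sum[0..2]=9, sum[0..3]=15, sum[0..4]=16 -> [5, 11, 9, 15, 16]
Stage 2 (CLIP -13 14): clip(5,-13,14)=5, clip(11,-13,14)=11, clip(9,-13,14)=9, clip(15,-13,14)=14, clip(16,-13,14)=14 -> [5, 11, 9, 14, 14]
Stage 3 (ABS): |5|=5, |11|=11, |9|=9, |14|=14, |14|=14 -> [5, 11, 9, 14, 14]

Answer: 5 11 9 14 14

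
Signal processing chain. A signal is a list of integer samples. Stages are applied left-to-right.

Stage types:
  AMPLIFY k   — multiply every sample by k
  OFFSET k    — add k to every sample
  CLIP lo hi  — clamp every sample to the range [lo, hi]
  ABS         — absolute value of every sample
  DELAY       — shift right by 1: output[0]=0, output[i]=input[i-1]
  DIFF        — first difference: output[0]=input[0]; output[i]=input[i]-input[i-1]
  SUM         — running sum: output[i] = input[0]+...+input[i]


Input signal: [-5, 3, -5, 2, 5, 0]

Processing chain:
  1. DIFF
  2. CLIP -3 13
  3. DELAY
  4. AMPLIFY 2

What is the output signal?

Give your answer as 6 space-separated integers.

Answer: 0 -6 16 -6 14 6

Derivation:
Input: [-5, 3, -5, 2, 5, 0]
Stage 1 (DIFF): s[0]=-5, 3--5=8, -5-3=-8, 2--5=7, 5-2=3, 0-5=-5 -> [-5, 8, -8, 7, 3, -5]
Stage 2 (CLIP -3 13): clip(-5,-3,13)=-3, clip(8,-3,13)=8, clip(-8,-3,13)=-3, clip(7,-3,13)=7, clip(3,-3,13)=3, clip(-5,-3,13)=-3 -> [-3, 8, -3, 7, 3, -3]
Stage 3 (DELAY): [0, -3, 8, -3, 7, 3] = [0, -3, 8, -3, 7, 3] -> [0, -3, 8, -3, 7, 3]
Stage 4 (AMPLIFY 2): 0*2=0, -3*2=-6, 8*2=16, -3*2=-6, 7*2=14, 3*2=6 -> [0, -6, 16, -6, 14, 6]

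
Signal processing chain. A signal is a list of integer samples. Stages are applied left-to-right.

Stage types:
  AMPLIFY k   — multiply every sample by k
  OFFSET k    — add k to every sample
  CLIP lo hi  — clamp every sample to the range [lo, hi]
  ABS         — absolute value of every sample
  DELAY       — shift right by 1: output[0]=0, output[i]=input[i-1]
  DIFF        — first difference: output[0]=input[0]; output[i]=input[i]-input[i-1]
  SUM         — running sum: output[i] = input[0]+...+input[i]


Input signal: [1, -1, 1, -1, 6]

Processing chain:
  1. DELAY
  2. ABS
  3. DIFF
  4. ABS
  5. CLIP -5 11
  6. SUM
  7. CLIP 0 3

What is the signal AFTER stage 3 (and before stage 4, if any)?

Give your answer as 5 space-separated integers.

Answer: 0 1 0 0 0

Derivation:
Input: [1, -1, 1, -1, 6]
Stage 1 (DELAY): [0, 1, -1, 1, -1] = [0, 1, -1, 1, -1] -> [0, 1, -1, 1, -1]
Stage 2 (ABS): |0|=0, |1|=1, |-1|=1, |1|=1, |-1|=1 -> [0, 1, 1, 1, 1]
Stage 3 (DIFF): s[0]=0, 1-0=1, 1-1=0, 1-1=0, 1-1=0 -> [0, 1, 0, 0, 0]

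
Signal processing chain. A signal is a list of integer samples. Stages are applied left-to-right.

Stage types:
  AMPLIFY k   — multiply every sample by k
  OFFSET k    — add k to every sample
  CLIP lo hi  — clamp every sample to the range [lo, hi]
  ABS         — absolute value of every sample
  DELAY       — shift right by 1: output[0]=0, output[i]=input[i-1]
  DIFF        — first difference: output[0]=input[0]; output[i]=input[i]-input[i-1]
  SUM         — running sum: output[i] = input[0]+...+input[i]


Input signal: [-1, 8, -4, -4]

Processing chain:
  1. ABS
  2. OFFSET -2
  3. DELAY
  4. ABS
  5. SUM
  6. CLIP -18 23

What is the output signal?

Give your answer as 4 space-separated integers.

Input: [-1, 8, -4, -4]
Stage 1 (ABS): |-1|=1, |8|=8, |-4|=4, |-4|=4 -> [1, 8, 4, 4]
Stage 2 (OFFSET -2): 1+-2=-1, 8+-2=6, 4+-2=2, 4+-2=2 -> [-1, 6, 2, 2]
Stage 3 (DELAY): [0, -1, 6, 2] = [0, -1, 6, 2] -> [0, -1, 6, 2]
Stage 4 (ABS): |0|=0, |-1|=1, |6|=6, |2|=2 -> [0, 1, 6, 2]
Stage 5 (SUM): sum[0..0]=0, sum[0..1]=1, sum[0..2]=7, sum[0..3]=9 -> [0, 1, 7, 9]
Stage 6 (CLIP -18 23): clip(0,-18,23)=0, clip(1,-18,23)=1, clip(7,-18,23)=7, clip(9,-18,23)=9 -> [0, 1, 7, 9]

Answer: 0 1 7 9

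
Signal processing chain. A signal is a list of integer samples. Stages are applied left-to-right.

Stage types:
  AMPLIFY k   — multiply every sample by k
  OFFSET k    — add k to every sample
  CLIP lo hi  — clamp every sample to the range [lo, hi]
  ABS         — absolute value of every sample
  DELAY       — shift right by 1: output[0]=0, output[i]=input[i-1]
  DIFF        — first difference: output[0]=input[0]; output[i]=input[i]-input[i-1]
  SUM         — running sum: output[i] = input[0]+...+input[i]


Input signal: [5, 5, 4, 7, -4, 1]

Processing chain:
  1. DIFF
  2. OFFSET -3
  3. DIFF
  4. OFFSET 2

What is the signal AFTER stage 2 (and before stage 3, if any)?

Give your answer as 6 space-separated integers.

Answer: 2 -3 -4 0 -14 2

Derivation:
Input: [5, 5, 4, 7, -4, 1]
Stage 1 (DIFF): s[0]=5, 5-5=0, 4-5=-1, 7-4=3, -4-7=-11, 1--4=5 -> [5, 0, -1, 3, -11, 5]
Stage 2 (OFFSET -3): 5+-3=2, 0+-3=-3, -1+-3=-4, 3+-3=0, -11+-3=-14, 5+-3=2 -> [2, -3, -4, 0, -14, 2]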